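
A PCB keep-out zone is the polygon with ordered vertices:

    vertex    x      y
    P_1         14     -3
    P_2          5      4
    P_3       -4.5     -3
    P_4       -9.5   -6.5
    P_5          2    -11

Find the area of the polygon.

Σ = (71) + (3) + (0.75) + (117.5) + (148) = 340.25
Area = |Σ|/2 = 170.125.

170.125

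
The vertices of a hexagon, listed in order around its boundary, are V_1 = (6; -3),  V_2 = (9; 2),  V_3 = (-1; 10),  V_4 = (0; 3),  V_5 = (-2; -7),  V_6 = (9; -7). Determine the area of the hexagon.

Σ = (39) + (92) + (-3) + (6) + (77) + (15) = 226
Area = |Σ|/2 = 113.

113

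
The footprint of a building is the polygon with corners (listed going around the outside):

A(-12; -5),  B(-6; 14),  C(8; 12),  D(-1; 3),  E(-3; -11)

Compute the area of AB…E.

Apply the shoelace formula: 2A = Σ (x_i·y_{i+1} − x_{i+1}·y_i), indices taken mod 5.
Σ = (-198) + (-184) + (36) + (20) + (-117) = -443
Area = |Σ|/2 = 221.5.

221.5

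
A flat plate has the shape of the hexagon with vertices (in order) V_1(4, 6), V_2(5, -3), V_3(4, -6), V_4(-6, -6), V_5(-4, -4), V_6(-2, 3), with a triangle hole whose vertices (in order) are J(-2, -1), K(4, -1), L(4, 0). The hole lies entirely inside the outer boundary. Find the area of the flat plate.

Outer boundary:
Apply the surveyor's formula: 2A = Σ (x_i·y_{i+1} − x_{i+1}·y_i), indices taken mod 6.
Σ = (-42) + (-18) + (-60) + (0) + (-20) + (-24) = -164
Area = |Σ|/2 = 82.
Hole:
Apply Gauss's area formula: 2A = Σ (x_i·y_{i+1} − x_{i+1}·y_i), indices taken mod 3.
Σ = (6) + (4) + (-4) = 6
Area = |Σ|/2 = 3.
Net area = 82 − 3 = 79.

79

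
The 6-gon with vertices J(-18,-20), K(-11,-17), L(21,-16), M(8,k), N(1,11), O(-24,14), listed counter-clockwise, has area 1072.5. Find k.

15

Write out the shoelace sum; only the two edges meeting at M involve k:
2·Area = [(21·k − 8·(-16)) + (8·11 − 1·k)] + 1629
       = 20·k + 1845 = 2145
⇒ k = 15.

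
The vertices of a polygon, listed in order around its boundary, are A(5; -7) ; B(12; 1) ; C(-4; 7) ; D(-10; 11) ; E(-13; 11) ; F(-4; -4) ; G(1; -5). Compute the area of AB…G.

187

Apply Gauss's area formula: 2A = Σ (x_i·y_{i+1} − x_{i+1}·y_i), indices taken mod 7.
Σ = (89) + (88) + (26) + (33) + (96) + (24) + (18) = 374
Area = |Σ|/2 = 187.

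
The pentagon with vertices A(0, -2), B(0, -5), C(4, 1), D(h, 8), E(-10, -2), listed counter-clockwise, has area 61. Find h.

The doubled signed area Σ (x_i y_{i+1} − x_{i+1} y_i) is linear in h.
With h=0 it equals 152; the coefficient of h is -3 (from the two edges through D).
So -3·h + 152 = 2·61 = 122 ⇒ h = 10.

10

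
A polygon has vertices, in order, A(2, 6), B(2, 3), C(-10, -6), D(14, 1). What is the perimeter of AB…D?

|AB| = √((0)² + (-3)²) = √9 = 3
|BC| = √((-12)² + (-9)²) = √225 = 15
|CD| = √((24)² + (7)²) = √625 = 25
|DA| = √((-12)² + (5)²) = √169 = 13
Perimeter = 3 + 15 + 25 + 13 = 56.

56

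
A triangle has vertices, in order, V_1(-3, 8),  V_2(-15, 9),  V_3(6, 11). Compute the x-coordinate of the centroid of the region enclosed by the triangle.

Apply the shoelace (surveyor's) formula. First the cross-terms c_i = x_i·y_{i+1} − x_{i+1}·y_i:
  93, -219, 81  ⇒  2A = -45, A = -22.5.
Then Σ (x_i + x_{i+1})·c_i = 540, so x̄ = 540 / (6·(-22.5)) = -4.

-4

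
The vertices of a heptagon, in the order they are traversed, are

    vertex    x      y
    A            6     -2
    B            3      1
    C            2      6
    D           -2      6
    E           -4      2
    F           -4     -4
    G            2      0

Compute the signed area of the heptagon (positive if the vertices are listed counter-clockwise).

50

Apply the surveyor's formula: 2A = Σ (x_i·y_{i+1} − x_{i+1}·y_i), indices taken mod 7.
Σ = (12) + (16) + (24) + (20) + (24) + (8) + (-4) = 100
Signed area = Σ/2 = 50 (positive ⇒ counter-clockwise traversal).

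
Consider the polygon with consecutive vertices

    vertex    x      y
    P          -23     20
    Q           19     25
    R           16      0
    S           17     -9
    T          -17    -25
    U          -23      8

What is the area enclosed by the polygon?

1532

Σ = (-955) + (-400) + (-144) + (-578) + (-711) + (-276) = -3064
Area = |Σ|/2 = 1532.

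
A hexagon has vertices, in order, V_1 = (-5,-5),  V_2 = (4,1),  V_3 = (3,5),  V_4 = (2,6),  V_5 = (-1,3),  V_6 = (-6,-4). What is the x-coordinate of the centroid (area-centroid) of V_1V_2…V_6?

-3/7

Apply the shoelace formula. First the cross-terms c_i = x_i·y_{i+1} − x_{i+1}·y_i:
  15, 17, 8, 12, 22, 10  ⇒  2A = 84, A = 42.
Then Σ (x_i + x_{i+1})·c_i = -108, so x̄ = -108 / (6·42) = -3/7.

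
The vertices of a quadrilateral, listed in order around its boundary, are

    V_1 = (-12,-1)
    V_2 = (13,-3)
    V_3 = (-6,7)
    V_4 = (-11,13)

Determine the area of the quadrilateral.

144

V_1→V_2: (-12)(-3) − (13)(-1) = 49
V_2→V_3: (13)(7) − (-6)(-3) = 73
V_3→V_4: (-6)(13) − (-11)(7) = -1
V_4→V_1: (-11)(-1) − (-12)(13) = 167
Σ = 288
Area = |Σ|/2 = 144.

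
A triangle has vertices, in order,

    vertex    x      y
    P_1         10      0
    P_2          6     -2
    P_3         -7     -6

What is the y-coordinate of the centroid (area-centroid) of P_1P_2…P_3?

Apply Gauss's area formula. First the cross-terms c_i = x_i·y_{i+1} − x_{i+1}·y_i:
  -20, -50, 60  ⇒  2A = -10, A = -5.
Then Σ (y_i + y_{i+1})·c_i = 80, so ȳ = 80 / (6·(-5)) = -8/3.

-8/3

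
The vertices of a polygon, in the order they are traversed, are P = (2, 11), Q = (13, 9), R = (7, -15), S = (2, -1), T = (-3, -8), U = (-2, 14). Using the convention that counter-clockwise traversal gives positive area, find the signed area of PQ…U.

P→Q: (2)(9) − (13)(11) = -125
Q→R: (13)(-15) − (7)(9) = -258
R→S: (7)(-1) − (2)(-15) = 23
S→T: (2)(-8) − (-3)(-1) = -19
T→U: (-3)(14) − (-2)(-8) = -58
U→P: (-2)(11) − (2)(14) = -50
Σ = -487
Signed area = Σ/2 = -243.5 (negative ⇒ clockwise traversal).

-243.5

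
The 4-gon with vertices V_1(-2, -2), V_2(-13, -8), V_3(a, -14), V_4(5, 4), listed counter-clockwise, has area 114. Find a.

-1

The doubled signed area Σ (x_i y_{i+1} − x_{i+1} y_i) is linear in a.
With a=0 it equals 240; the coefficient of a is 12 (from the two edges through V_3).
So 12·a + 240 = 2·114 = 228 ⇒ a = -1.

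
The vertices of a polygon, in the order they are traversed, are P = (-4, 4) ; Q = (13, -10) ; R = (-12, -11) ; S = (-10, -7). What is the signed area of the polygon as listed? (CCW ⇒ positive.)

P→Q: (-4)(-10) − (13)(4) = -12
Q→R: (13)(-11) − (-12)(-10) = -263
R→S: (-12)(-7) − (-10)(-11) = -26
S→P: (-10)(4) − (-4)(-7) = -68
Σ = -369
Signed area = Σ/2 = -184.5 (negative ⇒ clockwise traversal).

-184.5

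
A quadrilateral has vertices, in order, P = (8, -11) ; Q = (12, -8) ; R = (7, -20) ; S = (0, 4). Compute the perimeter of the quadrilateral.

60

|PQ| = √((4)² + (3)²) = √25 = 5
|QR| = √((-5)² + (-12)²) = √169 = 13
|RS| = √((-7)² + (24)²) = √625 = 25
|SP| = √((8)² + (-15)²) = √289 = 17
Perimeter = 5 + 13 + 25 + 17 = 60.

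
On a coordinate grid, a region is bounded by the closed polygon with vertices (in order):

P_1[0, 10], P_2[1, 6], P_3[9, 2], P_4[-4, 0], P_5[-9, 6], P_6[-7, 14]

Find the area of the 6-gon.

Apply the shoelace (surveyor's) formula: 2A = Σ (x_i·y_{i+1} − x_{i+1}·y_i), indices taken mod 6.
Cross-terms: -10, -52, 8, -24, -84, -70  ⇒  Σ = -232
Area = |Σ|/2 = 116.

116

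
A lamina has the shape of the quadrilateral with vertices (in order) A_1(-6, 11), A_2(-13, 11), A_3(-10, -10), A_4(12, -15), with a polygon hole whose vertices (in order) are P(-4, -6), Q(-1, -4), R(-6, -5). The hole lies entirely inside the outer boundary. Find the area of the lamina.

311

Outer boundary:
Apply Gauss's area formula: 2A = Σ (x_i·y_{i+1} − x_{i+1}·y_i), indices taken mod 4.
Σ = (77) + (240) + (270) + (42) = 629
Area = |Σ|/2 = 314.5.
Hole:
Apply Gauss's area formula: 2A = Σ (x_i·y_{i+1} − x_{i+1}·y_i), indices taken mod 3.
Σ = (10) + (-19) + (16) = 7
Area = |Σ|/2 = 3.5.
Net area = 314.5 − 3.5 = 311.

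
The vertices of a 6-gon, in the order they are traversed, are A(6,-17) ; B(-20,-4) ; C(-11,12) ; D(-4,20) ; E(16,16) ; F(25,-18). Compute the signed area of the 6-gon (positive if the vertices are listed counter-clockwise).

Cross-terms: -364, -284, -172, -384, -688, -317  ⇒  Σ = -2209
Signed area = Σ/2 = -1104.5 (negative ⇒ clockwise traversal).

-1104.5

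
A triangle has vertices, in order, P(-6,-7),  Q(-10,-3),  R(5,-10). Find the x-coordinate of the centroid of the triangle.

Apply Gauss's area formula. First the cross-terms c_i = x_i·y_{i+1} − x_{i+1}·y_i:
  -52, 115, -95  ⇒  2A = -32, A = -16.
Then Σ (x_i + x_{i+1})·c_i = 352, so x̄ = 352 / (6·(-16)) = -11/3.

-11/3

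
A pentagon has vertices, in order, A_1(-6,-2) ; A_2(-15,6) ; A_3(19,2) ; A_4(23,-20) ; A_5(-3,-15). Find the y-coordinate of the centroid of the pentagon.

-1457/225

Apply Gauss's area formula. First the cross-terms c_i = x_i·y_{i+1} − x_{i+1}·y_i:
  -66, -144, -426, -405, -84  ⇒  2A = -1125, A = -562.5.
Then Σ (y_i + y_{i+1})·c_i = 21855, so ȳ = 21855 / (6·(-562.5)) = -1457/225.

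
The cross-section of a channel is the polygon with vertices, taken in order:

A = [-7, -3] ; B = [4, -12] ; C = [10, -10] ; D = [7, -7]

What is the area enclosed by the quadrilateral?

Apply the shoelace (surveyor's) formula: 2A = Σ (x_i·y_{i+1} − x_{i+1}·y_i), indices taken mod 4.
Σ = (96) + (80) + (0) + (-70) = 106
Area = |Σ|/2 = 53.

53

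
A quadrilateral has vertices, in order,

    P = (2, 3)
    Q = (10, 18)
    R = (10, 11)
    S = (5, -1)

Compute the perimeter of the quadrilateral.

42

|PQ| = √((8)² + (15)²) = √289 = 17
|QR| = √((0)² + (-7)²) = √49 = 7
|RS| = √((-5)² + (-12)²) = √169 = 13
|SP| = √((-3)² + (4)²) = √25 = 5
Perimeter = 17 + 7 + 13 + 5 = 42.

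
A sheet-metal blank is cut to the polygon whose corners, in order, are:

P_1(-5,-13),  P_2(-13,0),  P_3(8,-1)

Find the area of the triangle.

Σ = (-169) + (13) + (-109) = -265
Area = |Σ|/2 = 132.5.

132.5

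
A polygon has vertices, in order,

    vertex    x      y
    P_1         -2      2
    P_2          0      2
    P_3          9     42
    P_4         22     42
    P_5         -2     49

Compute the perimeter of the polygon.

128

|P_1P_2| = √((2)² + (0)²) = √4 = 2
|P_2P_3| = √((9)² + (40)²) = √1681 = 41
|P_3P_4| = √((13)² + (0)²) = √169 = 13
|P_4P_5| = √((-24)² + (7)²) = √625 = 25
|P_5P_1| = √((0)² + (-47)²) = √2209 = 47
Perimeter = 2 + 41 + 13 + 25 + 47 = 128.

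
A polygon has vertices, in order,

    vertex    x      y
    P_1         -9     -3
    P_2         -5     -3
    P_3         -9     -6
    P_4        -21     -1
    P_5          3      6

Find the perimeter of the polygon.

|P_1P_2| = √((4)² + (0)²) = √16 = 4
|P_2P_3| = √((-4)² + (-3)²) = √25 = 5
|P_3P_4| = √((-12)² + (5)²) = √169 = 13
|P_4P_5| = √((24)² + (7)²) = √625 = 25
|P_5P_1| = √((-12)² + (-9)²) = √225 = 15
Perimeter = 4 + 5 + 13 + 25 + 15 = 62.

62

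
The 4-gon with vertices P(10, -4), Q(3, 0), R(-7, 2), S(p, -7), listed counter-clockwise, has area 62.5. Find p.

Write out the shoelace sum; only the two edges meeting at S involve p:
2·Area = [((-7)·(-7) − p·2) + (p·(-4) − 10·(-7))] + 18
       = -6·p + 137 = 125
⇒ p = 2.

2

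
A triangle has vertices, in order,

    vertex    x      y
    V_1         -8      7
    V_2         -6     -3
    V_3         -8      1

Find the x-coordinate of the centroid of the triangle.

-22/3

Apply the shoelace formula. First the cross-terms c_i = x_i·y_{i+1} − x_{i+1}·y_i:
  66, -30, -48  ⇒  2A = -12, A = -6.
Then Σ (x_i + x_{i+1})·c_i = 264, so x̄ = 264 / (6·(-6)) = -22/3.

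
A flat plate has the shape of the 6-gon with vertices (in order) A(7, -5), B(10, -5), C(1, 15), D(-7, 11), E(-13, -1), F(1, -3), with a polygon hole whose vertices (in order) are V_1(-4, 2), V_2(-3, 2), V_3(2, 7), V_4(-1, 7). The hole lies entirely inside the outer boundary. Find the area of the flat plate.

236

Outer boundary:
Apply Gauss's area formula: 2A = Σ (x_i·y_{i+1} − x_{i+1}·y_i), indices taken mod 6.
Σ = (15) + (155) + (116) + (150) + (40) + (16) = 492
Area = |Σ|/2 = 246.
Hole:
Apply the shoelace (surveyor's) formula: 2A = Σ (x_i·y_{i+1} − x_{i+1}·y_i), indices taken mod 4.
Σ = (-2) + (-25) + (21) + (26) = 20
Area = |Σ|/2 = 10.
Net area = 246 − 10 = 236.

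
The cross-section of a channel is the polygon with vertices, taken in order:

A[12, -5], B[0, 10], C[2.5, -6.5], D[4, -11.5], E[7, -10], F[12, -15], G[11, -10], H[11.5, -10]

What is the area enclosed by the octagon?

130.125

Apply the shoelace (surveyor's) formula: 2A = Σ (x_i·y_{i+1} − x_{i+1}·y_i), indices taken mod 8.
A→B: (12)(10) − (0)(-5) = 120
B→C: (0)(-6.5) − (2.5)(10) = -25
C→D: (2.5)(-11.5) − (4)(-6.5) = -2.75
D→E: (4)(-10) − (7)(-11.5) = 40.5
E→F: (7)(-15) − (12)(-10) = 15
F→G: (12)(-10) − (11)(-15) = 45
G→H: (11)(-10) − (11.5)(-10) = 5
H→A: (11.5)(-5) − (12)(-10) = 62.5
Σ = 260.25
Area = |Σ|/2 = 130.125.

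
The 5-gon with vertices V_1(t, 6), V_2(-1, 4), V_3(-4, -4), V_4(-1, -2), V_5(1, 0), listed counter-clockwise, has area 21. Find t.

1

Write out the shoelace sum; only the two edges meeting at V_1 involve t:
2·Area = [(1·6 − t·0) + (t·4 − (-1)·6)] + 26
       = 4·t + 38 = 42
⇒ t = 1.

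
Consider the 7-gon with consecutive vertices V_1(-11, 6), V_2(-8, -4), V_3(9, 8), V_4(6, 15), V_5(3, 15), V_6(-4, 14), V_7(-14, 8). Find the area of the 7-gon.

233

Apply Gauss's area formula: 2A = Σ (x_i·y_{i+1} − x_{i+1}·y_i), indices taken mod 7.
V_1→V_2: (-11)(-4) − (-8)(6) = 92
V_2→V_3: (-8)(8) − (9)(-4) = -28
V_3→V_4: (9)(15) − (6)(8) = 87
V_4→V_5: (6)(15) − (3)(15) = 45
V_5→V_6: (3)(14) − (-4)(15) = 102
V_6→V_7: (-4)(8) − (-14)(14) = 164
V_7→V_1: (-14)(6) − (-11)(8) = 4
Σ = 466
Area = |Σ|/2 = 233.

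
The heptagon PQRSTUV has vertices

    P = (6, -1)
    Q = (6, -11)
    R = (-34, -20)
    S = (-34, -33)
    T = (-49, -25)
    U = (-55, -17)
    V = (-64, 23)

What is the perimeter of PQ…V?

|PQ| = √((0)² + (-10)²) = √100 = 10
|QR| = √((-40)² + (-9)²) = √1681 = 41
|RS| = √((0)² + (-13)²) = √169 = 13
|ST| = √((-15)² + (8)²) = √289 = 17
|TU| = √((-6)² + (8)²) = √100 = 10
|UV| = √((-9)² + (40)²) = √1681 = 41
|VP| = √((70)² + (-24)²) = √5476 = 74
Perimeter = 10 + 41 + 13 + 17 + 10 + 41 + 74 = 206.

206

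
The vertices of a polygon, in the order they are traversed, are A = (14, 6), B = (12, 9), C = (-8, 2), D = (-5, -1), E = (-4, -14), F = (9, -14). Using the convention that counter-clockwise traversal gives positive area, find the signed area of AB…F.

Apply the shoelace (surveyor's) formula: 2A = Σ (x_i·y_{i+1} − x_{i+1}·y_i), indices taken mod 6.
Σ = (54) + (96) + (18) + (66) + (182) + (250) = 666
Signed area = Σ/2 = 333 (positive ⇒ counter-clockwise traversal).

333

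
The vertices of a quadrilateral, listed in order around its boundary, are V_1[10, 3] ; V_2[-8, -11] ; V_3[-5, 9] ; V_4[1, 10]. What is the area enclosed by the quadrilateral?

V_1→V_2: (10)(-11) − (-8)(3) = -86
V_2→V_3: (-8)(9) − (-5)(-11) = -127
V_3→V_4: (-5)(10) − (1)(9) = -59
V_4→V_1: (1)(3) − (10)(10) = -97
Σ = -369
Area = |Σ|/2 = 184.5.

184.5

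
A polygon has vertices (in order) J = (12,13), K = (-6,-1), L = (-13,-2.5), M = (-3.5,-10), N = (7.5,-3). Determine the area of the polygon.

204.125

Apply the shoelace formula: 2A = Σ (x_i·y_{i+1} − x_{i+1}·y_i), indices taken mod 5.
Σ = (66) + (2) + (121.25) + (85.5) + (133.5) = 408.25
Area = |Σ|/2 = 204.125.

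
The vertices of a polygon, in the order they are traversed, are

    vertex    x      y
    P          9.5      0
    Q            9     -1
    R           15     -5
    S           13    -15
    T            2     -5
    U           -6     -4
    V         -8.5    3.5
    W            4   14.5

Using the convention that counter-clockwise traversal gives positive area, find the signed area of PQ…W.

Cross-terms: -9.5, -30, -160, -35, -38, -55, -137.25, -137.75  ⇒  Σ = -602.5
Signed area = Σ/2 = -301.25 (negative ⇒ clockwise traversal).

-301.25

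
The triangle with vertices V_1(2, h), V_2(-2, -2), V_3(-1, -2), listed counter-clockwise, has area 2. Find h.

2

The doubled signed area Σ (x_i y_{i+1} − x_{i+1} y_i) is linear in h.
With h=0 it equals 2; the coefficient of h is 1 (from the two edges through V_1).
So 1·h + 2 = 2·2 = 4 ⇒ h = 2.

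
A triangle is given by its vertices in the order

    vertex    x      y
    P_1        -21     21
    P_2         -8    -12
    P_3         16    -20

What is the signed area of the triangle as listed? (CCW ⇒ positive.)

Apply Gauss's area formula: 2A = Σ (x_i·y_{i+1} − x_{i+1}·y_i), indices taken mod 3.
P_1→P_2: (-21)(-12) − (-8)(21) = 420
P_2→P_3: (-8)(-20) − (16)(-12) = 352
P_3→P_1: (16)(21) − (-21)(-20) = -84
Σ = 688
Signed area = Σ/2 = 344 (positive ⇒ counter-clockwise traversal).

344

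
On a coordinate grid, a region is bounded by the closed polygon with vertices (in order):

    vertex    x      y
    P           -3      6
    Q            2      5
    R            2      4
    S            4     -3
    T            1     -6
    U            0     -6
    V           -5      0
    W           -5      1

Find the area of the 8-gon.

Apply the shoelace (surveyor's) formula: 2A = Σ (x_i·y_{i+1} − x_{i+1}·y_i), indices taken mod 8.
P→Q: (-3)(5) − (2)(6) = -27
Q→R: (2)(4) − (2)(5) = -2
R→S: (2)(-3) − (4)(4) = -22
S→T: (4)(-6) − (1)(-3) = -21
T→U: (1)(-6) − (0)(-6) = -6
U→V: (0)(0) − (-5)(-6) = -30
V→W: (-5)(1) − (-5)(0) = -5
W→P: (-5)(6) − (-3)(1) = -27
Σ = -140
Area = |Σ|/2 = 70.

70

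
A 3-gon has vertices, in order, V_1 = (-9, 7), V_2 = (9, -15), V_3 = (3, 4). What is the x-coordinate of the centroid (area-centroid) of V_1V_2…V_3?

1

Apply the shoelace formula. First the cross-terms c_i = x_i·y_{i+1} − x_{i+1}·y_i:
  72, 81, 57  ⇒  2A = 210, A = 105.
Then Σ (x_i + x_{i+1})·c_i = 630, so x̄ = 630 / (6·105) = 1.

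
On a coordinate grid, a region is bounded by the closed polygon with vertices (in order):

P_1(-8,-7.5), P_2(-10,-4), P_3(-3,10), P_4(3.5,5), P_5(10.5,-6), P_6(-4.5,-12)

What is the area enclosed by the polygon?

Apply Gauss's area formula: 2A = Σ (x_i·y_{i+1} − x_{i+1}·y_i), indices taken mod 6.
Cross-terms: -43, -112, -50, -73.5, -153, -62.25  ⇒  Σ = -493.75
Area = |Σ|/2 = 246.875.

246.875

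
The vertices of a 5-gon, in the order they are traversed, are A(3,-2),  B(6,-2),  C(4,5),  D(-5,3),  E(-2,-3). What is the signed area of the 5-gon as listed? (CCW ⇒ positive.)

57.5

Apply the shoelace formula: 2A = Σ (x_i·y_{i+1} − x_{i+1}·y_i), indices taken mod 5.
Σ = (6) + (38) + (37) + (21) + (13) = 115
Signed area = Σ/2 = 57.5 (positive ⇒ counter-clockwise traversal).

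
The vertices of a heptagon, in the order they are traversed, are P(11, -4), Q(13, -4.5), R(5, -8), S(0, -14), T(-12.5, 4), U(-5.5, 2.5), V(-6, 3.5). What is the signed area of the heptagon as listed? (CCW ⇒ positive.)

Apply Gauss's area formula: 2A = Σ (x_i·y_{i+1} − x_{i+1}·y_i), indices taken mod 7.
Cross-terms: 2.5, -81.5, -70, -175, -9.25, -4.25, -14.5  ⇒  Σ = -352
Signed area = Σ/2 = -176 (negative ⇒ clockwise traversal).

-176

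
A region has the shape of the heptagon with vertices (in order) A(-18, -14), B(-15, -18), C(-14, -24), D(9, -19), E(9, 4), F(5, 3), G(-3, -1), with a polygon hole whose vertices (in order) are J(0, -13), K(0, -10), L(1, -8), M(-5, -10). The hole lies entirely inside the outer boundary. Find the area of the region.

Outer boundary:
Apply Gauss's area formula: 2A = Σ (x_i·y_{i+1} − x_{i+1}·y_i), indices taken mod 7.
Σ = (114) + (108) + (482) + (207) + (7) + (4) + (24) = 946
Area = |Σ|/2 = 473.
Hole:
Apply the surveyor's formula: 2A = Σ (x_i·y_{i+1} − x_{i+1}·y_i), indices taken mod 4.
Cross-terms: 0, 10, -50, 65  ⇒  Σ = 25
Area = |Σ|/2 = 12.5.
Net area = 473 − 12.5 = 460.5.

460.5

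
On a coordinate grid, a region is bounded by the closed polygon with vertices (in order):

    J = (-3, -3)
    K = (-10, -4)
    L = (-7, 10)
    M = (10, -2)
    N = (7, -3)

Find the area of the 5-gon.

139

Apply the shoelace (surveyor's) formula: 2A = Σ (x_i·y_{i+1} − x_{i+1}·y_i), indices taken mod 5.
J→K: (-3)(-4) − (-10)(-3) = -18
K→L: (-10)(10) − (-7)(-4) = -128
L→M: (-7)(-2) − (10)(10) = -86
M→N: (10)(-3) − (7)(-2) = -16
N→J: (7)(-3) − (-3)(-3) = -30
Σ = -278
Area = |Σ|/2 = 139.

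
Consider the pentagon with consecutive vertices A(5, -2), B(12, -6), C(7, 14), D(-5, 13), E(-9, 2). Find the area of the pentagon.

Apply the shoelace formula: 2A = Σ (x_i·y_{i+1} − x_{i+1}·y_i), indices taken mod 5.
Σ = (-6) + (210) + (161) + (107) + (8) = 480
Area = |Σ|/2 = 240.

240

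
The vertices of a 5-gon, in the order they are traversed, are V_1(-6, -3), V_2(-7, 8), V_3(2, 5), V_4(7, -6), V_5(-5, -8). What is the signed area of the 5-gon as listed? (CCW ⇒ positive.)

Σ = (-69) + (-51) + (-47) + (-86) + (-33) = -286
Signed area = Σ/2 = -143 (negative ⇒ clockwise traversal).

-143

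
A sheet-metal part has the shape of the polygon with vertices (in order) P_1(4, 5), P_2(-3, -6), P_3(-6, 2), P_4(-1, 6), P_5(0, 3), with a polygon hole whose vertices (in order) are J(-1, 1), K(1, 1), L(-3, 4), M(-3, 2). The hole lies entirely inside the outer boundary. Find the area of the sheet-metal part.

Outer boundary:
Apply Gauss's area formula: 2A = Σ (x_i·y_{i+1} − x_{i+1}·y_i), indices taken mod 5.
Σ = (-9) + (-42) + (-34) + (-3) + (-12) = -100
Area = |Σ|/2 = 50.
Hole:
Cross-terms: -2, 7, 6, -1  ⇒  Σ = 10
Area = |Σ|/2 = 5.
Net area = 50 − 5 = 45.

45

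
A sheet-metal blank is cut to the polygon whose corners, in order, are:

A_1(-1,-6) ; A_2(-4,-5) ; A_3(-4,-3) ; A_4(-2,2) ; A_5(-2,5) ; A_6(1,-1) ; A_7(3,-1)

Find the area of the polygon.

33.5

Σ = (-19) + (-8) + (-14) + (-6) + (-3) + (2) + (-19) = -67
Area = |Σ|/2 = 33.5.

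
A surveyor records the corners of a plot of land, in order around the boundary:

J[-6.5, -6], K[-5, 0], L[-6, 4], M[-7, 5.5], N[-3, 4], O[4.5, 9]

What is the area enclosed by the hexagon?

Apply the shoelace formula: 2A = Σ (x_i·y_{i+1} − x_{i+1}·y_i), indices taken mod 6.
Σ = (-30) + (-20) + (-5) + (-11.5) + (-45) + (31.5) = -80
Area = |Σ|/2 = 40.

40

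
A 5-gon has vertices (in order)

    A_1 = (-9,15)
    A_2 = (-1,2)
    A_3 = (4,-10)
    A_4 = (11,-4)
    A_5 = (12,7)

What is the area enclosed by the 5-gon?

230.5

Apply the surveyor's formula: 2A = Σ (x_i·y_{i+1} − x_{i+1}·y_i), indices taken mod 5.
Σ = (-3) + (2) + (94) + (125) + (243) = 461
Area = |Σ|/2 = 230.5.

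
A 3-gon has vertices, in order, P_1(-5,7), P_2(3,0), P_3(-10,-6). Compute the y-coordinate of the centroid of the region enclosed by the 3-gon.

1/3

Apply Gauss's area formula. First the cross-terms c_i = x_i·y_{i+1} − x_{i+1}·y_i:
  -21, -18, -100  ⇒  2A = -139, A = -69.5.
Then Σ (y_i + y_{i+1})·c_i = -139, so ȳ = -139 / (6·(-69.5)) = 1/3.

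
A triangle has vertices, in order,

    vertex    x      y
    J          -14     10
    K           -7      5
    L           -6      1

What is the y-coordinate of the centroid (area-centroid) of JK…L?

16/3

Apply the shoelace (surveyor's) formula. First the cross-terms c_i = x_i·y_{i+1} − x_{i+1}·y_i:
  0, 23, -46  ⇒  2A = -23, A = -11.5.
Then Σ (y_i + y_{i+1})·c_i = -368, so ȳ = -368 / (6·(-11.5)) = 16/3.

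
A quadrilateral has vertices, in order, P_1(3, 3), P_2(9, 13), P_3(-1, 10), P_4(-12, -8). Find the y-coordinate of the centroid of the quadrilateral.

Apply the shoelace formula. First the cross-terms c_i = x_i·y_{i+1} − x_{i+1}·y_i:
  12, 103, 128, -12  ⇒  2A = 231, A = 115.5.
Then Σ (y_i + y_{i+1})·c_i = 2877, so ȳ = 2877 / (6·115.5) = 137/33.

137/33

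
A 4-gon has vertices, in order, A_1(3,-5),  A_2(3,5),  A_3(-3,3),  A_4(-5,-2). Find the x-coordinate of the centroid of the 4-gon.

-25/159

Apply the surveyor's formula. First the cross-terms c_i = x_i·y_{i+1} − x_{i+1}·y_i:
  30, 24, 21, 31  ⇒  2A = 106, A = 53.
Then Σ (x_i + x_{i+1})·c_i = -50, so x̄ = -50 / (6·53) = -25/159.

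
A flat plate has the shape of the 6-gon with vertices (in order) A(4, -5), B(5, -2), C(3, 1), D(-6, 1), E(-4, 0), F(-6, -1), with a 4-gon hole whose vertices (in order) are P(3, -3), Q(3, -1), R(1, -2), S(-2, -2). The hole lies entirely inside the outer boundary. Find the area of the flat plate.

Outer boundary:
Apply Gauss's area formula: 2A = Σ (x_i·y_{i+1} − x_{i+1}·y_i), indices taken mod 6.
Cross-terms: 17, 11, 9, 4, 4, 34  ⇒  Σ = 79
Area = |Σ|/2 = 39.5.
Hole:
Σ = (6) + (-5) + (-6) + (12) = 7
Area = |Σ|/2 = 3.5.
Net area = 39.5 − 3.5 = 36.

36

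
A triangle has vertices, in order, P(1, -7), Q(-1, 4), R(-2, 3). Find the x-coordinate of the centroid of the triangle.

Apply the shoelace formula. First the cross-terms c_i = x_i·y_{i+1} − x_{i+1}·y_i:
  -3, 5, 11  ⇒  2A = 13, A = 6.5.
Then Σ (x_i + x_{i+1})·c_i = -26, so x̄ = -26 / (6·6.5) = -2/3.

-2/3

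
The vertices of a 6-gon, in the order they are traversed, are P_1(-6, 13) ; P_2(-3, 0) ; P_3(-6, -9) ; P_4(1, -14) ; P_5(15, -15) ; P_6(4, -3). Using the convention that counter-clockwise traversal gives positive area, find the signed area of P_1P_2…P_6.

Cross-terms: 39, 27, 93, 195, 15, 34  ⇒  Σ = 403
Signed area = Σ/2 = 201.5 (positive ⇒ counter-clockwise traversal).

201.5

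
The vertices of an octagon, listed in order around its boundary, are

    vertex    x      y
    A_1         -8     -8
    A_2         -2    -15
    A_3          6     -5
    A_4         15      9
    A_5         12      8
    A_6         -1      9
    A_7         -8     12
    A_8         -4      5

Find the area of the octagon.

Apply the shoelace (surveyor's) formula: 2A = Σ (x_i·y_{i+1} − x_{i+1}·y_i), indices taken mod 8.
Σ = (104) + (100) + (129) + (12) + (116) + (60) + (8) + (72) = 601
Area = |Σ|/2 = 300.5.

300.5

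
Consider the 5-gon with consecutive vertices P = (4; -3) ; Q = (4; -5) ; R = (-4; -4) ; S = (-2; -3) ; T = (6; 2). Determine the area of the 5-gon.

Σ = (-8) + (-36) + (4) + (14) + (-26) = -52
Area = |Σ|/2 = 26.

26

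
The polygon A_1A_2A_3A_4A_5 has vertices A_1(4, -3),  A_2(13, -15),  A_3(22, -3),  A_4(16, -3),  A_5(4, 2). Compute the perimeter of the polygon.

54

|A_1A_2| = √((9)² + (-12)²) = √225 = 15
|A_2A_3| = √((9)² + (12)²) = √225 = 15
|A_3A_4| = √((-6)² + (0)²) = √36 = 6
|A_4A_5| = √((-12)² + (5)²) = √169 = 13
|A_5A_1| = √((0)² + (-5)²) = √25 = 5
Perimeter = 15 + 15 + 6 + 13 + 5 = 54.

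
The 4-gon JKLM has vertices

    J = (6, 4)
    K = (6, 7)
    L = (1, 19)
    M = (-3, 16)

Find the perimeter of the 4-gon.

|JK| = √((0)² + (3)²) = √9 = 3
|KL| = √((-5)² + (12)²) = √169 = 13
|LM| = √((-4)² + (-3)²) = √25 = 5
|MJ| = √((9)² + (-12)²) = √225 = 15
Perimeter = 3 + 13 + 5 + 15 = 36.

36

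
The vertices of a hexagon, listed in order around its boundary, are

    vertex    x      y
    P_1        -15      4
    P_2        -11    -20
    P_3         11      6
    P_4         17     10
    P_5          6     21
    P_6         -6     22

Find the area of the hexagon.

Apply the shoelace (surveyor's) formula: 2A = Σ (x_i·y_{i+1} − x_{i+1}·y_i), indices taken mod 6.
Σ = (344) + (154) + (8) + (297) + (258) + (306) = 1367
Area = |Σ|/2 = 683.5.

683.5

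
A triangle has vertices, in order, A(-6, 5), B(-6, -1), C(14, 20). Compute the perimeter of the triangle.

60

|AB| = √((0)² + (-6)²) = √36 = 6
|BC| = √((20)² + (21)²) = √841 = 29
|CA| = √((-20)² + (-15)²) = √625 = 25
Perimeter = 6 + 29 + 25 = 60.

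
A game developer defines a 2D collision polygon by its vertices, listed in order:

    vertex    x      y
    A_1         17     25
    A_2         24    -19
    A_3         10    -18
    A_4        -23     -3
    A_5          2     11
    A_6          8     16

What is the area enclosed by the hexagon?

992

A_1→A_2: (17)(-19) − (24)(25) = -923
A_2→A_3: (24)(-18) − (10)(-19) = -242
A_3→A_4: (10)(-3) − (-23)(-18) = -444
A_4→A_5: (-23)(11) − (2)(-3) = -247
A_5→A_6: (2)(16) − (8)(11) = -56
A_6→A_1: (8)(25) − (17)(16) = -72
Σ = -1984
Area = |Σ|/2 = 992.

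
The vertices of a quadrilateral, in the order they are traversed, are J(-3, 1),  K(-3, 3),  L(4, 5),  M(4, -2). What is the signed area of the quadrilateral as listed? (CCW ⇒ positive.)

Apply the surveyor's formula: 2A = Σ (x_i·y_{i+1} − x_{i+1}·y_i), indices taken mod 4.
Cross-terms: -6, -27, -28, -2  ⇒  Σ = -63
Signed area = Σ/2 = -31.5 (negative ⇒ clockwise traversal).

-31.5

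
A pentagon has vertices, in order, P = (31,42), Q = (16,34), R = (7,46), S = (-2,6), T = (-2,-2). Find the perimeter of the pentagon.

136

|PQ| = √((-15)² + (-8)²) = √289 = 17
|QR| = √((-9)² + (12)²) = √225 = 15
|RS| = √((-9)² + (-40)²) = √1681 = 41
|ST| = √((0)² + (-8)²) = √64 = 8
|TP| = √((33)² + (44)²) = √3025 = 55
Perimeter = 17 + 15 + 41 + 8 + 55 = 136.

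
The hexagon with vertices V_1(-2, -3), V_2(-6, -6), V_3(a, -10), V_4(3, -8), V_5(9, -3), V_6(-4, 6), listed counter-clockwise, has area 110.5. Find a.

Write out the shoelace sum; only the two edges meeting at V_3 involve a:
2·Area = [((-6)·(-10) − a·(-6)) + (a·(-8) − 3·(-10))] + 123
       = -2·a + 213 = 221
⇒ a = -4.

-4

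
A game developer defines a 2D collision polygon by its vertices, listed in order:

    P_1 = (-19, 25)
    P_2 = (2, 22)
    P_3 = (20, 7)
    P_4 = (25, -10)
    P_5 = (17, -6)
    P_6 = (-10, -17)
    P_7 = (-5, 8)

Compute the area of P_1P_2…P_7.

868

Σ = (-468) + (-426) + (-375) + (20) + (-349) + (-165) + (27) = -1736
Area = |Σ|/2 = 868.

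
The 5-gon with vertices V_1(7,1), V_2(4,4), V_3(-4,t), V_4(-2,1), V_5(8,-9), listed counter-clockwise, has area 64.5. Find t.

Write out the shoelace sum; only the two edges meeting at V_3 involve t:
2·Area = [(4·t − (-4)·4) + ((-4)·1 − (-2)·t)] + 105
       = 6·t + 117 = 129
⇒ t = 2.

2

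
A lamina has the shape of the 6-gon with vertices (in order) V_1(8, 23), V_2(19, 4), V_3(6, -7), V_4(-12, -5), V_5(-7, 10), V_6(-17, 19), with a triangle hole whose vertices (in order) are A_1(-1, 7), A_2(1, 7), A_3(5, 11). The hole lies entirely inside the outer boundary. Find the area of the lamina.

Outer boundary:
Apply the surveyor's formula: 2A = Σ (x_i·y_{i+1} − x_{i+1}·y_i), indices taken mod 6.
Σ = (-405) + (-157) + (-114) + (-155) + (37) + (-543) = -1337
Area = |Σ|/2 = 668.5.
Hole:
Apply the shoelace formula: 2A = Σ (x_i·y_{i+1} − x_{i+1}·y_i), indices taken mod 3.
Cross-terms: -14, -24, 46  ⇒  Σ = 8
Area = |Σ|/2 = 4.
Net area = 668.5 − 4 = 664.5.

664.5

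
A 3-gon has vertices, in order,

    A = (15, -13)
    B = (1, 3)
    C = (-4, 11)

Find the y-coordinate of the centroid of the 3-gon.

Apply the shoelace formula. First the cross-terms c_i = x_i·y_{i+1} − x_{i+1}·y_i:
  58, 23, -113  ⇒  2A = -32, A = -16.
Then Σ (y_i + y_{i+1})·c_i = -32, so ȳ = -32 / (6·(-16)) = 1/3.

1/3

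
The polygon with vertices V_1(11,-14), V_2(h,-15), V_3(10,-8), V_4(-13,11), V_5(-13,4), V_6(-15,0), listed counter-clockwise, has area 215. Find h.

The doubled signed area Σ (x_i y_{i+1} − x_{i+1} y_i) is linear in h.
With h=0 it equals 352; the coefficient of h is 6 (from the two edges through V_2).
So 6·h + 352 = 2·215 = 430 ⇒ h = 13.

13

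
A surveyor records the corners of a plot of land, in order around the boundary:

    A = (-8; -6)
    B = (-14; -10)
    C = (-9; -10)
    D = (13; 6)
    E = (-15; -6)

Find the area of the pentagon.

88

Apply the surveyor's formula: 2A = Σ (x_i·y_{i+1} − x_{i+1}·y_i), indices taken mod 5.
Σ = (-4) + (50) + (76) + (12) + (42) = 176
Area = |Σ|/2 = 88.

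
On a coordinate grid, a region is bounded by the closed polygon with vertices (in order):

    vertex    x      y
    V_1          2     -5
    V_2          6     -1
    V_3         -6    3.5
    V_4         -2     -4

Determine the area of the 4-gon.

46

Apply the surveyor's formula: 2A = Σ (x_i·y_{i+1} − x_{i+1}·y_i), indices taken mod 4.
V_1→V_2: (2)(-1) − (6)(-5) = 28
V_2→V_3: (6)(3.5) − (-6)(-1) = 15
V_3→V_4: (-6)(-4) − (-2)(3.5) = 31
V_4→V_1: (-2)(-5) − (2)(-4) = 18
Σ = 92
Area = |Σ|/2 = 46.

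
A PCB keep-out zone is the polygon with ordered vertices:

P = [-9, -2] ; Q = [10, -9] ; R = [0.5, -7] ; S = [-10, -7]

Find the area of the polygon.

40.5

Σ = (101) + (-65.5) + (-73.5) + (-43) = -81
Area = |Σ|/2 = 40.5.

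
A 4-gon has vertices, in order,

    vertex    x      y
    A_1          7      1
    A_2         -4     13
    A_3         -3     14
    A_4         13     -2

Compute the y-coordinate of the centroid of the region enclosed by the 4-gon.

Apply Gauss's area formula. First the cross-terms c_i = x_i·y_{i+1} − x_{i+1}·y_i:
  95, -17, -176, 27  ⇒  2A = -71, A = -35.5.
Then Σ (y_i + y_{i+1})·c_i = -1268, so ȳ = -1268 / (6·(-35.5)) = 1268/213.

1268/213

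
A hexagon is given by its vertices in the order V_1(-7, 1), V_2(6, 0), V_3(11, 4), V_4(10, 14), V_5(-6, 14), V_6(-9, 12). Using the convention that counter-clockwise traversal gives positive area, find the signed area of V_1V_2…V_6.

Apply Gauss's area formula: 2A = Σ (x_i·y_{i+1} − x_{i+1}·y_i), indices taken mod 6.
Σ = (-6) + (24) + (114) + (224) + (54) + (75) = 485
Signed area = Σ/2 = 242.5 (positive ⇒ counter-clockwise traversal).

242.5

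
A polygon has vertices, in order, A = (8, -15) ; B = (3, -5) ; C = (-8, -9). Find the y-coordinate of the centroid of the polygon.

-29/3

Apply the shoelace formula. First the cross-terms c_i = x_i·y_{i+1} − x_{i+1}·y_i:
  5, -67, 192  ⇒  2A = 130, A = 65.
Then Σ (y_i + y_{i+1})·c_i = -3770, so ȳ = -3770 / (6·65) = -29/3.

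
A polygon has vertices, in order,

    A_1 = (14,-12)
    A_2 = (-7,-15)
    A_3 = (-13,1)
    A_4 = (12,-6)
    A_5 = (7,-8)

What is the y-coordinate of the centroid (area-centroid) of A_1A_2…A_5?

Apply the shoelace (surveyor's) formula. First the cross-terms c_i = x_i·y_{i+1} − x_{i+1}·y_i:
  -294, -202, 66, -54, 28  ⇒  2A = -456, A = -228.
Then Σ (y_i + y_{i+1})·c_i = 10632, so ȳ = 10632 / (6·(-228)) = -443/57.

-443/57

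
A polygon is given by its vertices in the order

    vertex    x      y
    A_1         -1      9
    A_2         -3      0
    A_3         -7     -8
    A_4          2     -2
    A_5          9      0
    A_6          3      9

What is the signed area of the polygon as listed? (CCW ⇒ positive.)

A_1→A_2: (-1)(0) − (-3)(9) = 27
A_2→A_3: (-3)(-8) − (-7)(0) = 24
A_3→A_4: (-7)(-2) − (2)(-8) = 30
A_4→A_5: (2)(0) − (9)(-2) = 18
A_5→A_6: (9)(9) − (3)(0) = 81
A_6→A_1: (3)(9) − (-1)(9) = 36
Σ = 216
Signed area = Σ/2 = 108 (positive ⇒ counter-clockwise traversal).

108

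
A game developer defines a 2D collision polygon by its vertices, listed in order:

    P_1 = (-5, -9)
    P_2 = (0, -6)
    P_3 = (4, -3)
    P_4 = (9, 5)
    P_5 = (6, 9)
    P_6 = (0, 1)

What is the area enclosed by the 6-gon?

81.5

Σ = (30) + (24) + (47) + (51) + (6) + (5) = 163
Area = |Σ|/2 = 81.5.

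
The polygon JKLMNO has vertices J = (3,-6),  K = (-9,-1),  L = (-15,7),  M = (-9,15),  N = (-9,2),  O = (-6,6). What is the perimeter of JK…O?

66

|JK| = √((-12)² + (5)²) = √169 = 13
|KL| = √((-6)² + (8)²) = √100 = 10
|LM| = √((6)² + (8)²) = √100 = 10
|MN| = √((0)² + (-13)²) = √169 = 13
|NO| = √((3)² + (4)²) = √25 = 5
|OJ| = √((9)² + (-12)²) = √225 = 15
Perimeter = 13 + 10 + 10 + 13 + 5 + 15 = 66.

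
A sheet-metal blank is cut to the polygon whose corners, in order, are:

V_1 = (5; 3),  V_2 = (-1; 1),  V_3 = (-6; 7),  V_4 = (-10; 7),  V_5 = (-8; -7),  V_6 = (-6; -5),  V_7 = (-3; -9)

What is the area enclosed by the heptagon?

117

Apply the shoelace (surveyor's) formula: 2A = Σ (x_i·y_{i+1} − x_{i+1}·y_i), indices taken mod 7.
V_1→V_2: (5)(1) − (-1)(3) = 8
V_2→V_3: (-1)(7) − (-6)(1) = -1
V_3→V_4: (-6)(7) − (-10)(7) = 28
V_4→V_5: (-10)(-7) − (-8)(7) = 126
V_5→V_6: (-8)(-5) − (-6)(-7) = -2
V_6→V_7: (-6)(-9) − (-3)(-5) = 39
V_7→V_1: (-3)(3) − (5)(-9) = 36
Σ = 234
Area = |Σ|/2 = 117.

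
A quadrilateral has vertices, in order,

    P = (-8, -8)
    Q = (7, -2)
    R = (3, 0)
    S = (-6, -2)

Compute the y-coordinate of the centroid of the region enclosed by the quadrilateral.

Apply the surveyor's formula. First the cross-terms c_i = x_i·y_{i+1} − x_{i+1}·y_i:
  72, 6, -6, 32  ⇒  2A = 104, A = 52.
Then Σ (y_i + y_{i+1})·c_i = -1040, so ȳ = -1040 / (6·52) = -10/3.

-10/3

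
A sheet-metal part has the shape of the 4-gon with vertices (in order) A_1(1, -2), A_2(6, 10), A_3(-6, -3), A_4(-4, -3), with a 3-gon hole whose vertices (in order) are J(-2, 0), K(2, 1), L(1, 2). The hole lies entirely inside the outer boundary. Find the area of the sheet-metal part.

38

Outer boundary:
Σ = (22) + (42) + (6) + (11) = 81
Area = |Σ|/2 = 40.5.
Hole:
Σ = (-2) + (3) + (4) = 5
Area = |Σ|/2 = 2.5.
Net area = 40.5 − 2.5 = 38.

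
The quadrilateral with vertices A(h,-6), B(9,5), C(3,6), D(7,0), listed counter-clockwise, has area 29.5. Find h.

10

Write out the shoelace sum; only the two edges meeting at A involve h:
2·Area = [(7·(-6) − h·0) + (h·5 − 9·(-6))] + -3
       = 5·h + 9 = 59
⇒ h = 10.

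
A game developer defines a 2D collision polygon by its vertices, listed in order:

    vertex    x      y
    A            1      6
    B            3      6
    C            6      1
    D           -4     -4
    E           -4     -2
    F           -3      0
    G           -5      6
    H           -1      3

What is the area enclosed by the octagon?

Apply the shoelace formula: 2A = Σ (x_i·y_{i+1} − x_{i+1}·y_i), indices taken mod 8.
Cross-terms: -12, -33, -20, -8, -6, -18, -9, -9  ⇒  Σ = -115
Area = |Σ|/2 = 57.5.

57.5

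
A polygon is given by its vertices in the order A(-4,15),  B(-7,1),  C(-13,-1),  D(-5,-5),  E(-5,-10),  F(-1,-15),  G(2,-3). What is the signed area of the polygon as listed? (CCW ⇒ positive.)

161

Apply the shoelace (surveyor's) formula: 2A = Σ (x_i·y_{i+1} − x_{i+1}·y_i), indices taken mod 7.
Σ = (101) + (20) + (60) + (25) + (65) + (33) + (18) = 322
Signed area = Σ/2 = 161 (positive ⇒ counter-clockwise traversal).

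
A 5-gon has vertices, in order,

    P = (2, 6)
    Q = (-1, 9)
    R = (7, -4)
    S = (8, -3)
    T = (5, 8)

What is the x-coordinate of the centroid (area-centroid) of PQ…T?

Apply the shoelace formula. First the cross-terms c_i = x_i·y_{i+1} − x_{i+1}·y_i:
  24, -59, 11, 79, 14  ⇒  2A = 69, A = 34.5.
Then Σ (x_i + x_{i+1})·c_i = 960, so x̄ = 960 / (6·34.5) = 320/69.

320/69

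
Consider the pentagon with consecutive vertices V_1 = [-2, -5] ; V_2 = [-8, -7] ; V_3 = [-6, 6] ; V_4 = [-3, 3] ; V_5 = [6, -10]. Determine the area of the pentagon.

Apply Gauss's area formula: 2A = Σ (x_i·y_{i+1} − x_{i+1}·y_i), indices taken mod 5.
Cross-terms: -26, -90, 0, 12, -50  ⇒  Σ = -154
Area = |Σ|/2 = 77.

77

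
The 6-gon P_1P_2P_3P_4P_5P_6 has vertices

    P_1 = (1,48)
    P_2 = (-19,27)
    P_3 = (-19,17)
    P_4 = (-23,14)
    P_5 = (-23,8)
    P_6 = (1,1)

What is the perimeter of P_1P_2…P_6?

|P_1P_2| = √((-20)² + (-21)²) = √841 = 29
|P_2P_3| = √((0)² + (-10)²) = √100 = 10
|P_3P_4| = √((-4)² + (-3)²) = √25 = 5
|P_4P_5| = √((0)² + (-6)²) = √36 = 6
|P_5P_6| = √((24)² + (-7)²) = √625 = 25
|P_6P_1| = √((0)² + (47)²) = √2209 = 47
Perimeter = 29 + 10 + 5 + 6 + 25 + 47 = 122.

122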